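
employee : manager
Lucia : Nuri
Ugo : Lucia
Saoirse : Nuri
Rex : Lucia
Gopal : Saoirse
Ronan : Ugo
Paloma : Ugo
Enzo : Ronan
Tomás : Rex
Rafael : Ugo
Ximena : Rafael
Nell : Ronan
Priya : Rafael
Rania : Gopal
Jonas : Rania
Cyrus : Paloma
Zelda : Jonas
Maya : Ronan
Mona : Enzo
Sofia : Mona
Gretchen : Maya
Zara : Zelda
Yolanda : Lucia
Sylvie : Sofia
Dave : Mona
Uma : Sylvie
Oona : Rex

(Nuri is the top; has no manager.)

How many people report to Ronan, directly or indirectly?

Ronan directly manages Enzo, Nell, Maya. Under Enzo: Mona, Dave, Sofia, Sylvie, Uma (5). Nell has no reports. Under Maya: Gretchen (1). So Ronan's organization is 3 direct reports plus everyone under them: 6 + 1 + 2 = 9.

9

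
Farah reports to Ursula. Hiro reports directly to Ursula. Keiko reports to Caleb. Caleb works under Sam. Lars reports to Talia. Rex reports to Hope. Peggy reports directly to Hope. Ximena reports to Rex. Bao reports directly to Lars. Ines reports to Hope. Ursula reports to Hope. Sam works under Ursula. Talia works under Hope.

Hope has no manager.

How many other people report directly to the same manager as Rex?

Rex reports to Hope. Hope's other direct reports are Peggy, Ursula, Ines, Talia — 4 peers.

4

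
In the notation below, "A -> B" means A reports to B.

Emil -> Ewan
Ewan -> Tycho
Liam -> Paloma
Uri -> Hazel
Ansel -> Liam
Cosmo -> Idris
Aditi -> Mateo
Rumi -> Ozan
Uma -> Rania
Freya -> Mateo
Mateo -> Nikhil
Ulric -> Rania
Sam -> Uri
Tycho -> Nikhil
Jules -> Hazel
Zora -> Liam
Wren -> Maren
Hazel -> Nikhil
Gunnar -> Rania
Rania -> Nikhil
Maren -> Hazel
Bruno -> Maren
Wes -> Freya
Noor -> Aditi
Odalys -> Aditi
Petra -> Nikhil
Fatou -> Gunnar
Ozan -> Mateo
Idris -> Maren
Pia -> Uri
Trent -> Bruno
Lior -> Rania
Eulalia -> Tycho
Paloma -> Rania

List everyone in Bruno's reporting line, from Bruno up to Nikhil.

Bruno reports to Maren. Maren reports to Hazel. Hazel reports to Nikhil. Nikhil is at the top.

Bruno -> Maren -> Hazel -> Nikhil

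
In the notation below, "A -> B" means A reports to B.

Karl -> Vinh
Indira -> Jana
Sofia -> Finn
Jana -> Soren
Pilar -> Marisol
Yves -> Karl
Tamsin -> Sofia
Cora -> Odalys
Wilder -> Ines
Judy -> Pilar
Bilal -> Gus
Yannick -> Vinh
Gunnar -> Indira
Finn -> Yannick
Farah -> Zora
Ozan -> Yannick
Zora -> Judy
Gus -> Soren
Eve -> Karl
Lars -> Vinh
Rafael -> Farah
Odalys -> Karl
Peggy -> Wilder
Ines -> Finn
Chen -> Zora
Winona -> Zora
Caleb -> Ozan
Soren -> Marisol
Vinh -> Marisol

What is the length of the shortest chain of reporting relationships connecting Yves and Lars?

Yves is 2 levels below Vinh, and Lars is 1 level below Vinh (their lowest common manager). The shortest path runs up from Yves to Vinh and back down to Lars: 2 + 1 = 3 links.

3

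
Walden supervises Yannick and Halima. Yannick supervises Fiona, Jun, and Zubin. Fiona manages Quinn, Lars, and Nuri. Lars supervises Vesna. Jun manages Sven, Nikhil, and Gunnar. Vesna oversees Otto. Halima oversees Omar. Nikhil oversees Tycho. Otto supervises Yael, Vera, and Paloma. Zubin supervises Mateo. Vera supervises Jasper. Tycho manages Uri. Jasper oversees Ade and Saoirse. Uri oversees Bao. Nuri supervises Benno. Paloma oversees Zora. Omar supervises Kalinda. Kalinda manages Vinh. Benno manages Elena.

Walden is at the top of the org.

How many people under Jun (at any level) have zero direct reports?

The people in Jun's organization with no one reporting to them are Gunnar, Bao, Sven. That is 3.

3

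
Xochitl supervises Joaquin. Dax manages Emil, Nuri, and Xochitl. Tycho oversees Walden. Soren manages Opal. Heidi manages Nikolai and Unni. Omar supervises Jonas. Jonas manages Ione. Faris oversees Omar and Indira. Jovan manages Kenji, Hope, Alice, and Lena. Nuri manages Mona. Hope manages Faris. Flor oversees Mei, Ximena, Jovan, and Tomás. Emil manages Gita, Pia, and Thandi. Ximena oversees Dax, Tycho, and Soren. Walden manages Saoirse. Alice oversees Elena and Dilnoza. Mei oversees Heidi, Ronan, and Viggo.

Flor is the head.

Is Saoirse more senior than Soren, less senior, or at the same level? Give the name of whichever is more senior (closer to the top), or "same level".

Saoirse is 4 levels below Flor; Soren is 2. Soren is higher.

Soren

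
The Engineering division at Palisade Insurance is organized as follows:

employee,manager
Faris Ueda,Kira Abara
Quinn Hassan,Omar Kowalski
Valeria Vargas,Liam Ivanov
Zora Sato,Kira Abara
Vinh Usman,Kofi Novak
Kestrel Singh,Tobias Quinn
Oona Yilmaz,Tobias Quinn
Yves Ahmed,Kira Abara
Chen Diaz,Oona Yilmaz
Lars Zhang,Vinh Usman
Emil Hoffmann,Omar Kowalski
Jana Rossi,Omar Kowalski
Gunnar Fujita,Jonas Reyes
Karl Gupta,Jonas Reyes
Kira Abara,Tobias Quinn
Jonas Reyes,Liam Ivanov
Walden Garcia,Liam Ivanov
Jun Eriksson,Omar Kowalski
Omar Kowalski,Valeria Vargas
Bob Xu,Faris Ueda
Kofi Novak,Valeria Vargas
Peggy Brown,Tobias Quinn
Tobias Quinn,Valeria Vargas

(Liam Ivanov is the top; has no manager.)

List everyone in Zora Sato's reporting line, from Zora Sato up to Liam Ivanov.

Zora Sato -> Kira Abara -> Tobias Quinn -> Valeria Vargas -> Liam Ivanov

Zora Sato reports to Kira Abara. Kira Abara reports to Tobias Quinn. Tobias Quinn reports to Valeria Vargas. Valeria Vargas reports to Liam Ivanov. Liam Ivanov is at the top.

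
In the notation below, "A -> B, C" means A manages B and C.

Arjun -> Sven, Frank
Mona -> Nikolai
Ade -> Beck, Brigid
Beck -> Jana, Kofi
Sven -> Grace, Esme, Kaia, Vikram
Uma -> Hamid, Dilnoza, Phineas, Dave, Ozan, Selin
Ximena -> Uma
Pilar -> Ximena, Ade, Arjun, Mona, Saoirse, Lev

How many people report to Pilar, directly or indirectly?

Pilar directly manages Ximena, Ade, Arjun, Mona, Saoirse, Lev. Under Ximena: Uma, Selin, Ozan, Dave, Phineas, Dilnoza, Hamid (7). Under Ade: Brigid, Beck, Kofi, Jana (4). Under Arjun: Frank, Sven, Vikram, Kaia, Esme, Grace (6). Under Mona: Nikolai (1). Saoirse has no reports. Lev has no reports. So Pilar's organization is 6 direct reports plus everyone under them: 8 + 5 + 7 + 2 + 1 + 1 = 24.

24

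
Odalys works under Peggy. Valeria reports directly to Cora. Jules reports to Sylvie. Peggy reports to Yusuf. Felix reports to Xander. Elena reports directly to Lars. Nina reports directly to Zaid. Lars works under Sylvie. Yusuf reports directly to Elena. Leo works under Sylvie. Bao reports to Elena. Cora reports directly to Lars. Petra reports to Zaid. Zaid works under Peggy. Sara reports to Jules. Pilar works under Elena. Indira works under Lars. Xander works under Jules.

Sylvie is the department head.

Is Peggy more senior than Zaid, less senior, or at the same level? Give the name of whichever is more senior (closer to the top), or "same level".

Peggy is 4 levels below Sylvie; Zaid is 5. Peggy is higher.

Peggy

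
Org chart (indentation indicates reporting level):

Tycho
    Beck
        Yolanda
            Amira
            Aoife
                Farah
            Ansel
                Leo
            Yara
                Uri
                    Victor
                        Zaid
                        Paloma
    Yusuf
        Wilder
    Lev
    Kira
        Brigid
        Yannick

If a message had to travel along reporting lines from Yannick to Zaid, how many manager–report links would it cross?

Yannick is 2 levels below Tycho, and Zaid is 6 levels below Tycho (their lowest common manager). The shortest path runs up from Yannick to Tycho and back down to Zaid: 2 + 6 = 8 links.

8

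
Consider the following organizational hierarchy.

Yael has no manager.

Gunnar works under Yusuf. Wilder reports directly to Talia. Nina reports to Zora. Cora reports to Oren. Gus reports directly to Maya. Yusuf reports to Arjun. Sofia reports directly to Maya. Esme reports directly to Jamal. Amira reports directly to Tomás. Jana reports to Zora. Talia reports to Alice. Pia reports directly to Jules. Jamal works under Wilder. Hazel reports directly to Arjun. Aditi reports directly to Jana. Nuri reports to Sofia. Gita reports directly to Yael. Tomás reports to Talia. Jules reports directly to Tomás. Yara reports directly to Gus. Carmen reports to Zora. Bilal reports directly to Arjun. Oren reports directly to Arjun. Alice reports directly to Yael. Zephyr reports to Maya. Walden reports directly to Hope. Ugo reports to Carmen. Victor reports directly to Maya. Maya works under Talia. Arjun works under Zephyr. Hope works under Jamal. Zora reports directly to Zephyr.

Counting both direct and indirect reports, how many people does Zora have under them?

Zora directly manages Nina, Jana, Carmen. Nina has no reports. Under Jana: Aditi (1). Under Carmen: Ugo (1). So Zora's organization is 3 direct reports plus everyone under them: 1 + 2 + 2 = 5.

5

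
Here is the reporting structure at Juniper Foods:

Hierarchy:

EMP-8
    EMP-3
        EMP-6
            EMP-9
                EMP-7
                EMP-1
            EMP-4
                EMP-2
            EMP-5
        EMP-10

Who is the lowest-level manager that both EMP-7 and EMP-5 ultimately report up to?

EMP-6

EMP-7's chain of managers is EMP-9, EMP-6, EMP-3, EMP-8. EMP-5's chain of managers is EMP-6, EMP-3, EMP-8. The first manager that appears in both chains is EMP-6.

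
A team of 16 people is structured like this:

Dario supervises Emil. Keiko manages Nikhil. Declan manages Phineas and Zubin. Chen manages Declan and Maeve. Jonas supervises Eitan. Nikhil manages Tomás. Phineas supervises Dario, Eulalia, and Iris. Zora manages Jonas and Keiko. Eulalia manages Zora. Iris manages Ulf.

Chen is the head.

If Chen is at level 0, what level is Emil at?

4

Chain from Emil up to Chen: Emil → Dario → Phineas → Declan → Chen. That is 4 steps up, so Emil is 4 levels below Chen.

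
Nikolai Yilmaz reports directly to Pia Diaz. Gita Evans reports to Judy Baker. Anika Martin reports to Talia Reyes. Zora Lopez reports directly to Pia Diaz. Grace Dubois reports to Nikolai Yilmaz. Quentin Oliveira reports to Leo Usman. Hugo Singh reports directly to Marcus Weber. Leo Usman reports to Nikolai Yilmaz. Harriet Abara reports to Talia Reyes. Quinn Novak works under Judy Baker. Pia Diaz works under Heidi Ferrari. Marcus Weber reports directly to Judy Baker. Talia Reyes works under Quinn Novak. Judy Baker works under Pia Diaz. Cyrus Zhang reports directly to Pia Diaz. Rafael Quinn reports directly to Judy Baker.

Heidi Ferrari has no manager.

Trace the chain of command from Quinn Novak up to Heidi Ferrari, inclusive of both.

Quinn Novak -> Judy Baker -> Pia Diaz -> Heidi Ferrari

Quinn Novak reports to Judy Baker. Judy Baker reports to Pia Diaz. Pia Diaz reports to Heidi Ferrari. Heidi Ferrari is at the top.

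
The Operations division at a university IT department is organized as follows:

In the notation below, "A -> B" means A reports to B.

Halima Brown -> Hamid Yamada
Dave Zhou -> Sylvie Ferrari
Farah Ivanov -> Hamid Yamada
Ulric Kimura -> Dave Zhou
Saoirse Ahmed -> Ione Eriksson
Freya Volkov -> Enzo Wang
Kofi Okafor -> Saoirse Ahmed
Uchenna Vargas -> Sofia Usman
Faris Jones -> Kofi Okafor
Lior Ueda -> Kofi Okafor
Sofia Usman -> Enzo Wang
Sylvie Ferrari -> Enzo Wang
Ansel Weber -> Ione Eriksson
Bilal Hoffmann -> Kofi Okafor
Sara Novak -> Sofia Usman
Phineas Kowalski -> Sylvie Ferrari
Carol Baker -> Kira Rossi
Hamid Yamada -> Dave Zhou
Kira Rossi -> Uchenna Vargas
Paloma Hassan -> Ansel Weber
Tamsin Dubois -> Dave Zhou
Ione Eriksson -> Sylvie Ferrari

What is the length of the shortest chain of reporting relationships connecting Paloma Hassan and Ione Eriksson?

Paloma Hassan is in Ione Eriksson's organization: the chain from Paloma Hassan up to Ione Eriksson is Paloma Hassan → Ansel Weber → Ione Eriksson, which is 2 links.

2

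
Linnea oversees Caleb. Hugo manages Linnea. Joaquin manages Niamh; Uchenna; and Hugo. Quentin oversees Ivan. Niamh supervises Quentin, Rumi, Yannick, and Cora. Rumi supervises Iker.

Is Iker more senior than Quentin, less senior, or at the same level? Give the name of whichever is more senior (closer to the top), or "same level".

Iker is 3 levels below Joaquin; Quentin is 2. Quentin is higher.

Quentin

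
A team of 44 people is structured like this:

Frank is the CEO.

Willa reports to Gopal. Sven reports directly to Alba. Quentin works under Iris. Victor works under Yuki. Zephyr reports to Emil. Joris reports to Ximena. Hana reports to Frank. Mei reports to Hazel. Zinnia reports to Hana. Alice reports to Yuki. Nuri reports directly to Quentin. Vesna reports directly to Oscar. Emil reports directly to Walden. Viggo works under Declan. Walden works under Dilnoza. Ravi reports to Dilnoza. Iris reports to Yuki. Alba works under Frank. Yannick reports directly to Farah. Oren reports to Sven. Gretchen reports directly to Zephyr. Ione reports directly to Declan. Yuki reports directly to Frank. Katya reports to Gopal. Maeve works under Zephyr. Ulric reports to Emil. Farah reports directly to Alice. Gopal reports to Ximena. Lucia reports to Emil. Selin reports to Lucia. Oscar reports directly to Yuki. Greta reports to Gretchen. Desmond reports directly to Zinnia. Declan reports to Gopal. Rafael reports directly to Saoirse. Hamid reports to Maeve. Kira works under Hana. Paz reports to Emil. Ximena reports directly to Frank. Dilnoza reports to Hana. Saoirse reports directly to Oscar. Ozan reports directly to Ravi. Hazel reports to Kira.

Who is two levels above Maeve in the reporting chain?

Emil

Maeve reports to Zephyr, and Zephyr reports to Emil. So Maeve's skip-level manager is Emil.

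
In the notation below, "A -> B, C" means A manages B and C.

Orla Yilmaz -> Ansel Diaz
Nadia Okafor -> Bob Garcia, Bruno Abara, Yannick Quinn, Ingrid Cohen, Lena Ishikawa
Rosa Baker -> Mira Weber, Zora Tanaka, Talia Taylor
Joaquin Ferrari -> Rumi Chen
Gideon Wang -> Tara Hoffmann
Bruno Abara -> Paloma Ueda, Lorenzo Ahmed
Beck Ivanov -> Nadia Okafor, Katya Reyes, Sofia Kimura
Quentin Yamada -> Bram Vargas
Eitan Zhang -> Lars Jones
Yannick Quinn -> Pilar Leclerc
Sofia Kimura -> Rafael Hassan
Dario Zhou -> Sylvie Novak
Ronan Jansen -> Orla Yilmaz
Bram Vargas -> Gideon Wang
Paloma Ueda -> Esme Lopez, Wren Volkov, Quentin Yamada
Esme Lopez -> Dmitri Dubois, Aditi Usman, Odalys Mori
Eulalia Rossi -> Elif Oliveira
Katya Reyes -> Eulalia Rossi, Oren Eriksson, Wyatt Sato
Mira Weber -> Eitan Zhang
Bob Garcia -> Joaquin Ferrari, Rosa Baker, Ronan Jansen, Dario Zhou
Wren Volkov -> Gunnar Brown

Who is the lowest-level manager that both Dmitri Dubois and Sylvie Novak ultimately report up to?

Nadia Okafor

Dmitri Dubois's chain of managers is Esme Lopez, Paloma Ueda, Bruno Abara, Nadia Okafor, Beck Ivanov. Sylvie Novak's chain of managers is Dario Zhou, Bob Garcia, Nadia Okafor, Beck Ivanov. The first manager that appears in both chains is Nadia Okafor.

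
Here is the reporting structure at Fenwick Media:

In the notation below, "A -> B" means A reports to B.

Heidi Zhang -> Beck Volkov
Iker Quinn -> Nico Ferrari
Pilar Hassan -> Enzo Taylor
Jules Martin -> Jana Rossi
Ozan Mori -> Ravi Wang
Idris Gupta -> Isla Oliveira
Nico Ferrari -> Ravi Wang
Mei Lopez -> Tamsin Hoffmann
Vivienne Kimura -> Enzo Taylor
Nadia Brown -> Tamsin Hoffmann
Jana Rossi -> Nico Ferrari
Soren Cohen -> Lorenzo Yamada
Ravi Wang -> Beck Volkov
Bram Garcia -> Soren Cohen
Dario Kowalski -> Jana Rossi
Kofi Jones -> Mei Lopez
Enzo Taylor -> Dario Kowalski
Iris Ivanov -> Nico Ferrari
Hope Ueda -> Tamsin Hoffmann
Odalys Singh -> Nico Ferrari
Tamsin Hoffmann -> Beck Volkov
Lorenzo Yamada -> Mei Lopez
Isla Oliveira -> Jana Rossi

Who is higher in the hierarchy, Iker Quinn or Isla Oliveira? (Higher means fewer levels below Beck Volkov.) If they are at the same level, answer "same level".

Iker Quinn is 3 levels below Beck Volkov; Isla Oliveira is 4. Iker Quinn is higher.

Iker Quinn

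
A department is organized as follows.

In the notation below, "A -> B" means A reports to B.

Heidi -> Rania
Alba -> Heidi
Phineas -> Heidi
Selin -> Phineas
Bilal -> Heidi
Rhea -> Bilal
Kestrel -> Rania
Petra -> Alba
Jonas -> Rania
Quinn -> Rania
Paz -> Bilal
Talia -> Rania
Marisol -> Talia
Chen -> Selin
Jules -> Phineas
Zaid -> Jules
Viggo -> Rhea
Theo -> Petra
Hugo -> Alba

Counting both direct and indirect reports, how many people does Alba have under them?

3

Alba directly manages Petra, Hugo. Under Petra: Theo (1). Hugo has no reports. So Alba's organization is 2 direct reports plus everyone under them: 2 + 1 = 3.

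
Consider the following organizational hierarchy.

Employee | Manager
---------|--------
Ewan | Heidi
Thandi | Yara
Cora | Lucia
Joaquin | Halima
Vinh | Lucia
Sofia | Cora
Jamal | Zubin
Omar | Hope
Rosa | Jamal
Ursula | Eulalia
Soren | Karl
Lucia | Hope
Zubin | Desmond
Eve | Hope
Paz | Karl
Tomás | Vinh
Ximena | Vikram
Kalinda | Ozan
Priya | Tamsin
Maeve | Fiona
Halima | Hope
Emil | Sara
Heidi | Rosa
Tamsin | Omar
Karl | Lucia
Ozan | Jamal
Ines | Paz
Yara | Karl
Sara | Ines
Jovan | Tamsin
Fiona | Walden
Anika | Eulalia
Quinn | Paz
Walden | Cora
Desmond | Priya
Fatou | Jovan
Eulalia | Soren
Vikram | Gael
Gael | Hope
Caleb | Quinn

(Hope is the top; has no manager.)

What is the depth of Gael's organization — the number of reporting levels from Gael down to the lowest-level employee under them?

2

The longest chain under Gael runs Gael → Vikram → Ximena, which is 2 levels below Gael.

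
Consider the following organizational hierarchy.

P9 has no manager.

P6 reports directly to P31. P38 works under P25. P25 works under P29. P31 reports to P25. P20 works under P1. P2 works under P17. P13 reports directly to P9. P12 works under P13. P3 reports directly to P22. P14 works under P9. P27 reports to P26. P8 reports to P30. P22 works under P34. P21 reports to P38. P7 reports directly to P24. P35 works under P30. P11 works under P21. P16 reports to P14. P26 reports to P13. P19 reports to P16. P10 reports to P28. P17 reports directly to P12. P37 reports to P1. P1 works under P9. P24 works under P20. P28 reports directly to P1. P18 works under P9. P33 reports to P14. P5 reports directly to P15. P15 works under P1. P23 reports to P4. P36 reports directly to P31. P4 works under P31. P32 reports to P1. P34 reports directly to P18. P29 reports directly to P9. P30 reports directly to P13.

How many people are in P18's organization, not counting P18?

P18 directly manages P34. Under P34: P22, P3 (2). That's 3 in total.

3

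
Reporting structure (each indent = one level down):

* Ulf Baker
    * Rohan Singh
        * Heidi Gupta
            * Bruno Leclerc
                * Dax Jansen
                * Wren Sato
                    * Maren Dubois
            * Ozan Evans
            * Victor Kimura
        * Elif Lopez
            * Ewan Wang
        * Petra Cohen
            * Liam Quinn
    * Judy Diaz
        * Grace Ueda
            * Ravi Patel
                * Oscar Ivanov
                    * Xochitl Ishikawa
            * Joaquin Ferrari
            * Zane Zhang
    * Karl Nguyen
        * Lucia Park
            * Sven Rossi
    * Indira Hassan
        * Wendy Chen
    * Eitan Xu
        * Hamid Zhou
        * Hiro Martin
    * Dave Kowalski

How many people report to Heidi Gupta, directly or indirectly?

6

Heidi Gupta directly manages Bruno Leclerc, Ozan Evans, Victor Kimura. Under Bruno Leclerc: Wren Sato, Maren Dubois, Dax Jansen (3). Ozan Evans has no reports. Victor Kimura has no reports. So Heidi Gupta's organization is 3 direct reports plus everyone under them: 4 + 1 + 1 = 6.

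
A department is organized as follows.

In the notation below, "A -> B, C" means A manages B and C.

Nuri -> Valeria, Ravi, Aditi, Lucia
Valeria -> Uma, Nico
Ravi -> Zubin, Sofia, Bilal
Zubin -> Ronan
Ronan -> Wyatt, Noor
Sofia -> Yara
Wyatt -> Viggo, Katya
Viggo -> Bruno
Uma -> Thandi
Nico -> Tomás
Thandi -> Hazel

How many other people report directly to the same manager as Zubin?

Zubin reports to Ravi. Ravi's other direct reports are Sofia, Bilal — 2 peers.

2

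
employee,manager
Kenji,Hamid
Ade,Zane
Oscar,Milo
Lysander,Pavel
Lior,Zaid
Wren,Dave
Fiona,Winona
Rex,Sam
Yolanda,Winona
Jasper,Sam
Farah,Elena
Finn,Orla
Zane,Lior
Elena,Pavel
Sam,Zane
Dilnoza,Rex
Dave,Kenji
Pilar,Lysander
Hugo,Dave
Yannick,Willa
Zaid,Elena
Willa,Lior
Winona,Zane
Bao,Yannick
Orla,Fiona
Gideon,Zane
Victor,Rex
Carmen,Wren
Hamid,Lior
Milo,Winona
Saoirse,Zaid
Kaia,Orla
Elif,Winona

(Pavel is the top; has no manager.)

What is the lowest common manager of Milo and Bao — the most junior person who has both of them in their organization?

Milo's chain of managers is Winona, Zane, Lior, Zaid, Elena, Pavel. Bao's chain of managers is Yannick, Willa, Lior, Zaid, Elena, Pavel. The first manager that appears in both chains is Lior.

Lior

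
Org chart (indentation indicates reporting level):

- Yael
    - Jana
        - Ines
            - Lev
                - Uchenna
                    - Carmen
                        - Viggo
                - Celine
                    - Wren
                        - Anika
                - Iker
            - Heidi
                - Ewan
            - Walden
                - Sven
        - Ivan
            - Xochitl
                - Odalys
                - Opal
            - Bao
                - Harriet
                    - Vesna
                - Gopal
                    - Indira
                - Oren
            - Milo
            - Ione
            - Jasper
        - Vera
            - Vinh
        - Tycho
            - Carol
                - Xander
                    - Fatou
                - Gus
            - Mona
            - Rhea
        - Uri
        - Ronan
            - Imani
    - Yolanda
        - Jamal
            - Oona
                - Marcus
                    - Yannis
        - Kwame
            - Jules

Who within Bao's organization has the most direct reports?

Bao

Direct-report counts within Bao's organization: Bao has 3; Gopal has 1; Harriet has 1. The largest is 3, held by Bao.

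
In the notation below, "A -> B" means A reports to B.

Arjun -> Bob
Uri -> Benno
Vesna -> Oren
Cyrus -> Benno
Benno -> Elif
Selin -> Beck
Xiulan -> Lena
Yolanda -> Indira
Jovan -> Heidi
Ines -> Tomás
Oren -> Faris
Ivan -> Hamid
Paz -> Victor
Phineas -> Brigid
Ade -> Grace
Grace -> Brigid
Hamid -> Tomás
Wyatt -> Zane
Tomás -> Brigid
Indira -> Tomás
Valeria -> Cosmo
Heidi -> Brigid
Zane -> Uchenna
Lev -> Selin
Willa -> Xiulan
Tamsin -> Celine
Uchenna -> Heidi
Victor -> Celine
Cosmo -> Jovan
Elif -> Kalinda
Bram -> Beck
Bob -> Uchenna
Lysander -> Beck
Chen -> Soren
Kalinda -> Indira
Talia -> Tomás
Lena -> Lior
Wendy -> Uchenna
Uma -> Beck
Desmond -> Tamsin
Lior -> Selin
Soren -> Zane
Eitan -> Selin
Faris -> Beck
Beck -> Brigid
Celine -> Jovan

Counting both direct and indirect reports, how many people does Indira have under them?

6

Indira directly manages Kalinda, Yolanda. Under Kalinda: Elif, Benno, Cyrus, Uri (4). Yolanda has no reports. So Indira's organization is 2 direct reports plus everyone under them: 5 + 1 = 6.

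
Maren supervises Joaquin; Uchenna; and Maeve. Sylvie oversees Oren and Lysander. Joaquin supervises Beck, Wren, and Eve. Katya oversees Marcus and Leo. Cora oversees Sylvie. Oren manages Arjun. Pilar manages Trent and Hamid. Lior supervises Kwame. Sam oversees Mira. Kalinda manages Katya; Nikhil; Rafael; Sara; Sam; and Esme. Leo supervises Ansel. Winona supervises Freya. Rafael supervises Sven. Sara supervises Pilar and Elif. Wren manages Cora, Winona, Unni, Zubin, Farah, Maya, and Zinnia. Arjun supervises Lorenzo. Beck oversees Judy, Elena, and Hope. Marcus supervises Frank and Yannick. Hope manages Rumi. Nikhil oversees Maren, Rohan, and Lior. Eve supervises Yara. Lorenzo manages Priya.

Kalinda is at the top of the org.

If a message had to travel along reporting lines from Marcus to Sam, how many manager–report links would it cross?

Marcus is 2 levels below Kalinda, and Sam is 1 level below Kalinda (their lowest common manager). The shortest path runs up from Marcus to Kalinda and back down to Sam: 2 + 1 = 3 links.

3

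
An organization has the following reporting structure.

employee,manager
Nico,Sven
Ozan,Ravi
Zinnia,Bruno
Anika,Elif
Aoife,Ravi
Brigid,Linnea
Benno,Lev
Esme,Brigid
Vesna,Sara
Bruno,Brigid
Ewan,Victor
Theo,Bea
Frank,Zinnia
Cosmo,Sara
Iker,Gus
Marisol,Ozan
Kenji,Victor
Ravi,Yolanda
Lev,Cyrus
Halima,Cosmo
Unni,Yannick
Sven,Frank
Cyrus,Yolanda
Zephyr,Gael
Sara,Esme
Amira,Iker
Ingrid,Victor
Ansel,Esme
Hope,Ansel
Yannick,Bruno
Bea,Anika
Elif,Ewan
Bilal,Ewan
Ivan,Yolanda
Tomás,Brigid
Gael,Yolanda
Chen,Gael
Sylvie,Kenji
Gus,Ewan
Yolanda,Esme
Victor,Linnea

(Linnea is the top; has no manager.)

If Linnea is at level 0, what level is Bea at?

Chain from Bea up to Linnea: Bea → Anika → Elif → Ewan → Victor → Linnea. That is 5 steps up, so Bea is 5 levels below Linnea.

5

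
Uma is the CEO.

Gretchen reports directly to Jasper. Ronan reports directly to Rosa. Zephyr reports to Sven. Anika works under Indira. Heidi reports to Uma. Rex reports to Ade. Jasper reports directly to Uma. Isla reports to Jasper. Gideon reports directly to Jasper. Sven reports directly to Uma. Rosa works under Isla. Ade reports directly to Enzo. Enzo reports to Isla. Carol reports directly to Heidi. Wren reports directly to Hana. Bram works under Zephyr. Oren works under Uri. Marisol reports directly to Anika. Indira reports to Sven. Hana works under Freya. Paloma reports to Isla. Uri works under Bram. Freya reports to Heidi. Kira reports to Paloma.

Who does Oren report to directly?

Oren reports directly to Uri.

Uri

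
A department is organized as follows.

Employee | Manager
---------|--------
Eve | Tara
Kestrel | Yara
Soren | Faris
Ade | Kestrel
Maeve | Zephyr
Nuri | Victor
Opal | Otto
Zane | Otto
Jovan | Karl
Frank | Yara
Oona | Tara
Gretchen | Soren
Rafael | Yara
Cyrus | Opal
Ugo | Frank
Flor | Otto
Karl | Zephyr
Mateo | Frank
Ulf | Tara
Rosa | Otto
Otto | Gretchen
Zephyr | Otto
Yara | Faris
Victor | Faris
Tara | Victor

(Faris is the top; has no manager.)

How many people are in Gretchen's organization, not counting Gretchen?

Gretchen directly manages Otto. Under Otto: Zane, Flor, Rosa, Opal, Cyrus, Zephyr, Karl, Jovan, Maeve (9). That's 10 in total.

10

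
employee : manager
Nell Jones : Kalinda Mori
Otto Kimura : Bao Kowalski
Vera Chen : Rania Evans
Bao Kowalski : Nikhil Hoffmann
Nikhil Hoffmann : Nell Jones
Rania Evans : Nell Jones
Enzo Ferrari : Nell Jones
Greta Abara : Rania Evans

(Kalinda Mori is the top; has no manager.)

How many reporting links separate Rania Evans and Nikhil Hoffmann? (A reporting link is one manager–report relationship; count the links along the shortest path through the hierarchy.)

Rania Evans is 1 level below Nell Jones, and Nikhil Hoffmann is 1 level below Nell Jones (their lowest common manager). The shortest path runs up from Rania Evans to Nell Jones and back down to Nikhil Hoffmann: 1 + 1 = 2 links.

2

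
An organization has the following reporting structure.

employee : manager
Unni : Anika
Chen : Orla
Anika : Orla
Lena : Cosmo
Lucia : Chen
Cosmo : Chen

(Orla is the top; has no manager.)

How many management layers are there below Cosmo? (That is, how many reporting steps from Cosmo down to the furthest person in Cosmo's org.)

The longest chain under Cosmo runs Cosmo → Lena, which is 1 level below Cosmo.

1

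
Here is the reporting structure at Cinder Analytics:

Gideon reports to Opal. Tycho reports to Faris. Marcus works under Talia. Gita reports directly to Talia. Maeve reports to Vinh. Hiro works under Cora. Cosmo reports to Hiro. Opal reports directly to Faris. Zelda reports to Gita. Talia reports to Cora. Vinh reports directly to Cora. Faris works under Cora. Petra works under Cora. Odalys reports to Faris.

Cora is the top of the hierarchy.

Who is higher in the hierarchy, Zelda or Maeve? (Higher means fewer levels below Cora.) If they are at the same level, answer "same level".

Zelda is 3 levels below Cora; Maeve is 2. Maeve is higher.

Maeve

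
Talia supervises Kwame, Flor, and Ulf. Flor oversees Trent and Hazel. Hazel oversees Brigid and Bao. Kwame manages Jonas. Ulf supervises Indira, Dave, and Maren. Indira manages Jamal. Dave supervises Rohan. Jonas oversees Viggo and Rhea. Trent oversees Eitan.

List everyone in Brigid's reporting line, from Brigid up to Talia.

Brigid reports to Hazel. Hazel reports to Flor. Flor reports to Talia. Talia is at the top.

Brigid -> Hazel -> Flor -> Talia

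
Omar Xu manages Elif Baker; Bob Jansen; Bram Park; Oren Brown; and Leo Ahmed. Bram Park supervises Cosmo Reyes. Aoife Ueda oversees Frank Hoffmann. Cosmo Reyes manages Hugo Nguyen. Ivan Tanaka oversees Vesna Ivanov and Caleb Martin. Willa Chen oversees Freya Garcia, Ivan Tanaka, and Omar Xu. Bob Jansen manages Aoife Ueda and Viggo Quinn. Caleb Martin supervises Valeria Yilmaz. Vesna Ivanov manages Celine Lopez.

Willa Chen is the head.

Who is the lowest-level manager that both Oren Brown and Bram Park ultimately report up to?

Oren Brown's chain of managers is Omar Xu, Willa Chen. Bram Park's chain of managers is Omar Xu, Willa Chen. The first manager that appears in both chains is Omar Xu.

Omar Xu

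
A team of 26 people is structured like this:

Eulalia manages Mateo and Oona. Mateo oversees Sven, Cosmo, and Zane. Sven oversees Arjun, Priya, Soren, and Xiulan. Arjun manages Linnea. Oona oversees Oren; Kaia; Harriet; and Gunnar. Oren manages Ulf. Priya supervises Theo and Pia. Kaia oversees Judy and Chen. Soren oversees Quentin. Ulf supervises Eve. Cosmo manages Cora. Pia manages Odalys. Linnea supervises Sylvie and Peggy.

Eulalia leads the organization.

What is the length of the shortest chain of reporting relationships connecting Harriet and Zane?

Harriet is 2 levels below Eulalia, and Zane is 2 levels below Eulalia (their lowest common manager). The shortest path runs up from Harriet to Eulalia and back down to Zane: 2 + 2 = 4 links.

4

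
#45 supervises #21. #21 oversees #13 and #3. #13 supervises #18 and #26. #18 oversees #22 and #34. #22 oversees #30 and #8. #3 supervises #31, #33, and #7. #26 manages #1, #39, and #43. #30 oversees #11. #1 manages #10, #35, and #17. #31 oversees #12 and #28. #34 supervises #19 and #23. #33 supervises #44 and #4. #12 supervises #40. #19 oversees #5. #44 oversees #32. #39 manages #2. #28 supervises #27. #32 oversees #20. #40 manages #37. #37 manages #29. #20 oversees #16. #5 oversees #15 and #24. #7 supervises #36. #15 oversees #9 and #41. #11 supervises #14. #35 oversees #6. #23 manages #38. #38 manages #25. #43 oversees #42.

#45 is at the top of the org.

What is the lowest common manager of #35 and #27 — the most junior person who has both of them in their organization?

#21

#35's chain of managers is #1, #26, #13, #21, #45. #27's chain of managers is #28, #31, #3, #21, #45. The first manager that appears in both chains is #21.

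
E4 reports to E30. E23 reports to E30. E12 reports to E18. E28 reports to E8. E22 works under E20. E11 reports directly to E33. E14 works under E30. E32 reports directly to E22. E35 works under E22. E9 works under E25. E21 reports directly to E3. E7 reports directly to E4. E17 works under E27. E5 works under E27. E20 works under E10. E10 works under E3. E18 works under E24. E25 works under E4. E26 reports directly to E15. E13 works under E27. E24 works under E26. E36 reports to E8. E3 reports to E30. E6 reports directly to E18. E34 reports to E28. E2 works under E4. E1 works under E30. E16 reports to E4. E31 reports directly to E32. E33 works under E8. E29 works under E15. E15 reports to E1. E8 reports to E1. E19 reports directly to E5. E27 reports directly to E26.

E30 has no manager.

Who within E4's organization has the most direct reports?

Direct-report counts within E4's organization: E4 has 4; E25 has 1. The largest is 4, held by E4.

E4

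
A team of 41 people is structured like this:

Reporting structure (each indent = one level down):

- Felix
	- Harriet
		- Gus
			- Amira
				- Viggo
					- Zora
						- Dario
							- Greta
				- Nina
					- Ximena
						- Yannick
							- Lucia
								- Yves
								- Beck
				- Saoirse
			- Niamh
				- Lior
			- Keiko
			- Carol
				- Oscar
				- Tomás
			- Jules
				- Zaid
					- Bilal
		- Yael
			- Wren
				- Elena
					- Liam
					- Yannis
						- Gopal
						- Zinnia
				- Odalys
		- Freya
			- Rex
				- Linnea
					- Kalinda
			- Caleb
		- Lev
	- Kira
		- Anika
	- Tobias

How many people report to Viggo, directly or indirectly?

3

Viggo directly manages Zora. Under Zora: Dario, Greta (2). That's 3 in total.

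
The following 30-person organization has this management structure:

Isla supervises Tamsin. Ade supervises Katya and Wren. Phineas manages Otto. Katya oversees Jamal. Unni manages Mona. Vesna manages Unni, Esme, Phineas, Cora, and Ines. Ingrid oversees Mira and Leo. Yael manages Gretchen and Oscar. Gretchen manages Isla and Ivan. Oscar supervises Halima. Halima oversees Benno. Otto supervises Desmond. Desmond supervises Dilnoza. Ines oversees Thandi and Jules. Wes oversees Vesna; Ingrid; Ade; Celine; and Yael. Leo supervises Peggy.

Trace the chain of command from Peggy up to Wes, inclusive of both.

Peggy -> Leo -> Ingrid -> Wes

Peggy reports to Leo. Leo reports to Ingrid. Ingrid reports to Wes. Wes is at the top.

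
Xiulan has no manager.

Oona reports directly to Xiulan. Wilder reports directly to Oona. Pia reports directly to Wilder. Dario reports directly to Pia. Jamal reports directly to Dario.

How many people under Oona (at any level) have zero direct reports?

1

The only person in Oona's organization with no one reporting to them is Jamal. That is 1.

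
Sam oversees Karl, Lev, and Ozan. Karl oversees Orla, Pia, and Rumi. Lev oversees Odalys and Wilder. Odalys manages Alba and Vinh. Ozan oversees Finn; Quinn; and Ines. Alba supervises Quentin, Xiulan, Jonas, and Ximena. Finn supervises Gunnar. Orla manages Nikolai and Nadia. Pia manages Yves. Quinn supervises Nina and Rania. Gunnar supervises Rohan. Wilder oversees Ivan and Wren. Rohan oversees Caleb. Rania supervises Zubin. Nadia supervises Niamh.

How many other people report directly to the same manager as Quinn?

Quinn reports to Ozan. Ozan's other direct reports are Finn, Ines — 2 peers.

2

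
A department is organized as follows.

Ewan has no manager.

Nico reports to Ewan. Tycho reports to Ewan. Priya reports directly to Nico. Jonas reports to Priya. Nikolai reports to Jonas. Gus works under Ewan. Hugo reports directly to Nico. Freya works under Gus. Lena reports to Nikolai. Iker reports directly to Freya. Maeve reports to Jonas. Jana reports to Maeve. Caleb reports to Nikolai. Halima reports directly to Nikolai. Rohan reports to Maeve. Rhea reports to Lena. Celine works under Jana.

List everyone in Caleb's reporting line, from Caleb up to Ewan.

Caleb -> Nikolai -> Jonas -> Priya -> Nico -> Ewan

Caleb reports to Nikolai. Nikolai reports to Jonas. Jonas reports to Priya. Priya reports to Nico. Nico reports to Ewan. Ewan is at the top.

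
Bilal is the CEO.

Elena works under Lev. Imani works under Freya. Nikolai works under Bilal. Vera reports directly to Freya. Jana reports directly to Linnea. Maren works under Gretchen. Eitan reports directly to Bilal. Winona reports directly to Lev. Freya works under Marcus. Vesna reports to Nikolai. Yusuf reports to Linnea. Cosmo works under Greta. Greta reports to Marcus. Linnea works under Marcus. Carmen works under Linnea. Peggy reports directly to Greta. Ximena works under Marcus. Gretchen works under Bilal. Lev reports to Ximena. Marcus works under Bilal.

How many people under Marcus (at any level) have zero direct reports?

9

The people in Marcus's organization with no one reporting to them are Carmen, Jana, Yusuf, Winona, Elena, Imani, Vera, Peggy, Cosmo. That is 9.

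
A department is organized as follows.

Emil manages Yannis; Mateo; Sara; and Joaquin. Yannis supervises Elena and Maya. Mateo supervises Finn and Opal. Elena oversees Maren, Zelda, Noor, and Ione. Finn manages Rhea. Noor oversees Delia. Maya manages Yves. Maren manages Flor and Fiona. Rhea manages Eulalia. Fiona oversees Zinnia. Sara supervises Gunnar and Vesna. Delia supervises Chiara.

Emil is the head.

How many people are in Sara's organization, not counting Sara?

Sara directly manages Gunnar, Vesna. Gunnar has no reports. Vesna has no reports. So Sara's organization is 2 direct reports plus everyone under them: 1 + 1 = 2.

2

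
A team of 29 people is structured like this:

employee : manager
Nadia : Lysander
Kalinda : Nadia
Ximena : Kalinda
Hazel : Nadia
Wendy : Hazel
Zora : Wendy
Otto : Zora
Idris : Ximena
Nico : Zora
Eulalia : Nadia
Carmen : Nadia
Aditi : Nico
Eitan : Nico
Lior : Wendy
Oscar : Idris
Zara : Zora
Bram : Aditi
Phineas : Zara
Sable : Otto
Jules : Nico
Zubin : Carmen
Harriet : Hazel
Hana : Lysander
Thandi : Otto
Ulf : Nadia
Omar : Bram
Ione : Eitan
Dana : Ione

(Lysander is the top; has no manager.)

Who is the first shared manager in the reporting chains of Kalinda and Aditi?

Nadia

Kalinda's chain of managers is Nadia, Lysander. Aditi's chain of managers is Nico, Zora, Wendy, Hazel, Nadia, Lysander. The first manager that appears in both chains is Nadia.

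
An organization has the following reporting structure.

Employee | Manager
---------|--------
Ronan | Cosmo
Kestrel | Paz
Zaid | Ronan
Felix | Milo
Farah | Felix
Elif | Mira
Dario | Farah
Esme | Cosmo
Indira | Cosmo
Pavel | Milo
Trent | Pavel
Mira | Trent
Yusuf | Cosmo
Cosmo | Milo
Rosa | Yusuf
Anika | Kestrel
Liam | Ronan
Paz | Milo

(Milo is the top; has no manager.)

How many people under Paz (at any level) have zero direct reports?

1

The only person in Paz's organization with no one reporting to them is Anika. That is 1.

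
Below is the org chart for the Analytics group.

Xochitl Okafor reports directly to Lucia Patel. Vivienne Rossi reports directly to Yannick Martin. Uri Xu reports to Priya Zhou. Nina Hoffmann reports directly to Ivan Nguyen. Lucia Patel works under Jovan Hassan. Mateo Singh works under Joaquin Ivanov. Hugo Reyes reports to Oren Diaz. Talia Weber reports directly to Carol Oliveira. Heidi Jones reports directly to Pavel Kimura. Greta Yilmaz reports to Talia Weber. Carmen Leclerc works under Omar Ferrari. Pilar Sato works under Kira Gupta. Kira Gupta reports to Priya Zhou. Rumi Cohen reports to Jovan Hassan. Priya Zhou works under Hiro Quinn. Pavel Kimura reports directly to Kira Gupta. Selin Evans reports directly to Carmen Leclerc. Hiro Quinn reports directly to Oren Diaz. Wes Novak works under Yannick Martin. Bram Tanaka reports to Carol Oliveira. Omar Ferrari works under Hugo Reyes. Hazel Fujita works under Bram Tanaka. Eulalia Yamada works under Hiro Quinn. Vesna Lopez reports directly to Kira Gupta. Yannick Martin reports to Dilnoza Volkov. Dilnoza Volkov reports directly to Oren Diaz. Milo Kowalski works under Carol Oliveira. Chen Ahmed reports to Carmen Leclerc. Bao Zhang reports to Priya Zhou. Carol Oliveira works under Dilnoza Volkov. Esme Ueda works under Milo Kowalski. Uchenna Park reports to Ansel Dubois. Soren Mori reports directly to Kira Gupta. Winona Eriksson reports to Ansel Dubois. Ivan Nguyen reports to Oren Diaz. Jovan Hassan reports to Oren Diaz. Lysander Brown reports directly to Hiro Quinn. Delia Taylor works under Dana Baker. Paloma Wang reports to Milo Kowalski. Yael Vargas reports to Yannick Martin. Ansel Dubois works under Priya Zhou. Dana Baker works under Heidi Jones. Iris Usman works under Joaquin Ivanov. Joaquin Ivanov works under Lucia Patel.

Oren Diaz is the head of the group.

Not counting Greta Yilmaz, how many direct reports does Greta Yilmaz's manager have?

0

Greta Yilmaz reports to Talia Weber, and Talia Weber has no other direct reports. Greta Yilmaz has 0 peers.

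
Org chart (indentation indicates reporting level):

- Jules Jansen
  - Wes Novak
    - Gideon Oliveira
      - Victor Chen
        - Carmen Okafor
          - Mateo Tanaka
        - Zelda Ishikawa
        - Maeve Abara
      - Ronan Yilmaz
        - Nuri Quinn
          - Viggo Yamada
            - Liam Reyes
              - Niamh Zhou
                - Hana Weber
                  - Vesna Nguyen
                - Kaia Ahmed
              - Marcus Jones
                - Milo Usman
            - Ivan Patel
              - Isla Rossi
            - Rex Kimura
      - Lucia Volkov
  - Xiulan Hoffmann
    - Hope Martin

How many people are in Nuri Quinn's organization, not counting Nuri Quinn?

Nuri Quinn directly manages Viggo Yamada. Under Viggo Yamada: Rex Kimura, Ivan Patel, Isla Rossi, Liam Reyes, Marcus Jones, Milo Usman, Niamh Zhou, Kaia Ahmed, Hana Weber, Vesna Nguyen (10). That's 11 in total.

11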